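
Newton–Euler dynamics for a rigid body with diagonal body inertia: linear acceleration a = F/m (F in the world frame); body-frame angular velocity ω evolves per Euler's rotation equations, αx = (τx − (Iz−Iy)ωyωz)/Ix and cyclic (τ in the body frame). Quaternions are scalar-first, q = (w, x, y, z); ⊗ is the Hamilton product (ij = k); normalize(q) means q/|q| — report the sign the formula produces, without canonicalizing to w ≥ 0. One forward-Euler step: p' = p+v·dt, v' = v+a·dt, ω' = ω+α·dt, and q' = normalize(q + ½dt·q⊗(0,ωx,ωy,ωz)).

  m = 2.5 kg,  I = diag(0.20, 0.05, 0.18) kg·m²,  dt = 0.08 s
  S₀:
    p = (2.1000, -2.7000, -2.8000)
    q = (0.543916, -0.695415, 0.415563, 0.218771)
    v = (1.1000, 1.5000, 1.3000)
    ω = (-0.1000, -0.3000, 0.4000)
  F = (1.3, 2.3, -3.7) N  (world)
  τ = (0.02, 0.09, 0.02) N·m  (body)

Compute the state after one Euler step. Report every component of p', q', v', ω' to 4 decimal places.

precession coupling ω×(Iω) = (-0.0156, -0.0008, -0.0045)
angular accel α = (0.1780, 1.8160, 0.1361)
ω + α·dt = (-0.0858, -0.1547, 0.4109)
q⊗(0,ω) = (-0.0323810, 0.1774649, 0.0931141, 0.4677472)
updated quaternion q' = (0.5425, -0.6882, 0.4192, 0.2374)
a = (0.5200, 0.9200, -1.4800)
p' = p + v·dt = (2.1880, -2.5800, -2.6960)
v + (F/m)dt = (1.1416, 1.5736, 1.1816)

p' = (2.1880, -2.5800, -2.6960)
q' = (0.5425, -0.6882, 0.4192, 0.2374)
v' = (1.1416, 1.5736, 1.1816)
ω' = (-0.0858, -0.1547, 0.4109)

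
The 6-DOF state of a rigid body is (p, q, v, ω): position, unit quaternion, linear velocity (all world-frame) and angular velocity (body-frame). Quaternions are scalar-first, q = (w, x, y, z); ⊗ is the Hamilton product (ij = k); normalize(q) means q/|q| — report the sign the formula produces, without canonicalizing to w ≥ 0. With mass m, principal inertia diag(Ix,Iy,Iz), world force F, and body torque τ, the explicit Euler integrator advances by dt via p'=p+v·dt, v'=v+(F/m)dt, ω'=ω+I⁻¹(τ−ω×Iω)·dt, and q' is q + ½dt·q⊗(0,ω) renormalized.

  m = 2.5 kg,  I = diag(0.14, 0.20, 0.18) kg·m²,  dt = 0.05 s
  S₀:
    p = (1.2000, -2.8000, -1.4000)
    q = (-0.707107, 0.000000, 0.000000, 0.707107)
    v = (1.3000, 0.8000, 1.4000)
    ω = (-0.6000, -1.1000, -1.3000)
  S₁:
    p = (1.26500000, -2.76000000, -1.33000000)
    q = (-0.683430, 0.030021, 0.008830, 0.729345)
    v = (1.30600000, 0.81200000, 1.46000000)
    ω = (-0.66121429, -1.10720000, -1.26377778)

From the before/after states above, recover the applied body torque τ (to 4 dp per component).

τ = (-0.2000, -0.0600, 0.1700)

rate change Δω = (-0.06121429, -0.00720000, 0.03622222)
ω₀×(Iω₀) = (-0.0286, -0.0312, 0.0396)
applied torque τ = (-0.2000, -0.0600, 0.1700)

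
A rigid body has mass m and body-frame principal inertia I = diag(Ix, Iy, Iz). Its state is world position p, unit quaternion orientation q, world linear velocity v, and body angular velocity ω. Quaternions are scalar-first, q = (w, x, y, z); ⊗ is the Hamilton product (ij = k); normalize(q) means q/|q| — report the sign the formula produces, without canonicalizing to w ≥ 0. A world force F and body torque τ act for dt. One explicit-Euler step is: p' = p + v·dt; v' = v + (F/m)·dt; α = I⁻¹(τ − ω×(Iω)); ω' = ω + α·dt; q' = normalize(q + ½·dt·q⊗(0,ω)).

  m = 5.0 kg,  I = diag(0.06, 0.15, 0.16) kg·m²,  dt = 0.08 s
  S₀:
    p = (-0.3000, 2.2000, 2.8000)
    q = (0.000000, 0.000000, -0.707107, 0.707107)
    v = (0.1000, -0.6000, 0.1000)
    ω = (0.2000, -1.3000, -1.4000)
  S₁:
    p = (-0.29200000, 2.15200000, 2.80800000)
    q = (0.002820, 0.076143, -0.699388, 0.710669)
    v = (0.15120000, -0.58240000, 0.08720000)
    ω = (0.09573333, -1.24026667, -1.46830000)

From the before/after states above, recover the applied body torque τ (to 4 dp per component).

τ = (-0.0600, 0.1400, -0.1600)

ω₁ − ω₀ = (-0.10426667, 0.05973333, -0.06830000)
gyro term ω₀×Iω₀ = (0.0182, 0.0280, -0.0234)
applied torque τ = (-0.0600, 0.1400, -0.1600)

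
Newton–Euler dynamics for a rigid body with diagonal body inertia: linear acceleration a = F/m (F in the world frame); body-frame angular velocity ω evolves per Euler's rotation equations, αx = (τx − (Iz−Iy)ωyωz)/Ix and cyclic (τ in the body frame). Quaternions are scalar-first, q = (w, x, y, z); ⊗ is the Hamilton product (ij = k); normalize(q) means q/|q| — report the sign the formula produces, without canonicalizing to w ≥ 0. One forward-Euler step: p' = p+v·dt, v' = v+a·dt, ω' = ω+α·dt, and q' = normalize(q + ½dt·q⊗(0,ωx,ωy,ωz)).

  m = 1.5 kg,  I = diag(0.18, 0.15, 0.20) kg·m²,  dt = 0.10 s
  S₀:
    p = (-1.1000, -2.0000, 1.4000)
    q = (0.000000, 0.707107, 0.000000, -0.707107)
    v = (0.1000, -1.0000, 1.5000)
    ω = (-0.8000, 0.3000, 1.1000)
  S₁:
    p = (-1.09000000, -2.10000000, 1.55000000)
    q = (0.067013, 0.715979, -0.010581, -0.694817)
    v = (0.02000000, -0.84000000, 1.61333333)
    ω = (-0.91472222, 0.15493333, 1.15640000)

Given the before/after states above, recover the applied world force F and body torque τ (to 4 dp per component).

v₁ − v₀ = (-0.08000000, 0.16000000, 0.11333333)
m·(v₁−v₀)/dt = (-1.2000, 2.4000, 1.7000)
ω₁ − ω₀ = (-0.11472222, -0.14506667, 0.05640000)
gyro term ω₀×Iω₀ = (0.0165, 0.0176, 0.0072)
applied torque τ = (-0.1900, -0.2000, 0.1200)

F = (-1.2000, 2.4000, 1.7000)
τ = (-0.1900, -0.2000, 0.1200)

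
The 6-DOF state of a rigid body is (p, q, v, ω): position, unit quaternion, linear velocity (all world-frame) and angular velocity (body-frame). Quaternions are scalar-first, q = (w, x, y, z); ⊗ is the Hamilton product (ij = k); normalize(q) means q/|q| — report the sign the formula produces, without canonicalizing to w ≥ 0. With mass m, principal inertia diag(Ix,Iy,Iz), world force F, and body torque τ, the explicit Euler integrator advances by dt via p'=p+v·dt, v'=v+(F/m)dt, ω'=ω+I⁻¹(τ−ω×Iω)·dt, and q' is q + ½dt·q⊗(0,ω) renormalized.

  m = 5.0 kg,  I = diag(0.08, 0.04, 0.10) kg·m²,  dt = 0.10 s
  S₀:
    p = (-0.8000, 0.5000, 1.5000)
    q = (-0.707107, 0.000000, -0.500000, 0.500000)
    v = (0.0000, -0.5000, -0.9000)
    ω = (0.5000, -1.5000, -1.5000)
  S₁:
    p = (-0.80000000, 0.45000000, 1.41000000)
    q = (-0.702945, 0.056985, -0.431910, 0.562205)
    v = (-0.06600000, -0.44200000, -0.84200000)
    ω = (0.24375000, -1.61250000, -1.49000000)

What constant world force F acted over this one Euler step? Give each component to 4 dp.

Δv = v₁−v₀ = (-0.06600000, 0.05800000, 0.05800000)
m·(v₁−v₀)/dt = (-3.3000, 2.9000, 2.9000)

F = (-3.3000, 2.9000, 2.9000)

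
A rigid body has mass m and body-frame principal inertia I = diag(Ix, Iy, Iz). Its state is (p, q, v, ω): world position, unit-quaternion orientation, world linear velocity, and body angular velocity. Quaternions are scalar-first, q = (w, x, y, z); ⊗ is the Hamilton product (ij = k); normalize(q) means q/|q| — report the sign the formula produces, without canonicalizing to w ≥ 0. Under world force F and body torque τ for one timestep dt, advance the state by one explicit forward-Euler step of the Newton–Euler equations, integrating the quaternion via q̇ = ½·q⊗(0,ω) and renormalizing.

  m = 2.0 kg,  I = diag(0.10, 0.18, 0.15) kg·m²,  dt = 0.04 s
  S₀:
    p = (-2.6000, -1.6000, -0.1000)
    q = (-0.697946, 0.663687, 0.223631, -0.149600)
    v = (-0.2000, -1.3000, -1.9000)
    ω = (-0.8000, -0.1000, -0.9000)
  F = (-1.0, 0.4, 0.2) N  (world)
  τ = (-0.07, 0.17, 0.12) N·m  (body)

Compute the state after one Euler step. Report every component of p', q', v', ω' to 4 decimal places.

p' = (-2.6080, -1.6520, -0.1760)
q' = (-0.6894, 0.6703, 0.2393, -0.1347)
v' = (-0.2200, -1.2920, -1.8960)
ω' = (-0.8269, -0.0542, -0.8697)

p + v·dt = (-2.6080, -1.6520, -0.1760)
new velocity v' = (-0.2200, -1.2920, -1.8960)
gyro term ω×Iω = (-0.0027, -0.0360, 0.0064)
angular accel α = (-0.6730, 1.1444, 0.7573)
ω' = ω + α·dt = (-0.8269, -0.0542, -0.8697)
Hamilton product q⊗(0,ω) = (0.4186727, 0.3421289, 0.7867929, 0.7406875)
updated quaternion q' = (-0.6894, 0.6703, 0.2393, -0.1347)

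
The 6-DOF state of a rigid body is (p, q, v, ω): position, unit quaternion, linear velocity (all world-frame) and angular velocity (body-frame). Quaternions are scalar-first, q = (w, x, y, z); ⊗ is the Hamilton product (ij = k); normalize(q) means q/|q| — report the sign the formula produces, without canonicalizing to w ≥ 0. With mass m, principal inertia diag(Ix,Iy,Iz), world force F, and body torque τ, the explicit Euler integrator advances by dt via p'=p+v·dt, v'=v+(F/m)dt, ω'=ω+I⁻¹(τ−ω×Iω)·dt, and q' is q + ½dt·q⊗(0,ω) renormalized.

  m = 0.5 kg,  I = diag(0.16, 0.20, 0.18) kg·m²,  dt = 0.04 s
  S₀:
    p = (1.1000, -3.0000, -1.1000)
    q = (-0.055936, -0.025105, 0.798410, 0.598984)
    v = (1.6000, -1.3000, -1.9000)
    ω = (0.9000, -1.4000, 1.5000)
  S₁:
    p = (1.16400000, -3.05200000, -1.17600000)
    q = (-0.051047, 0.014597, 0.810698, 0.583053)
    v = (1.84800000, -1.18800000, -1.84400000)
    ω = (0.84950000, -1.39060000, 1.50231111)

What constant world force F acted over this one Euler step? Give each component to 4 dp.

F = (3.1000, 1.4000, 0.7000)

Δv = v₁−v₀ = (0.24800000, 0.11200000, 0.05600000)
applied force F = (3.1000, 1.4000, 0.7000)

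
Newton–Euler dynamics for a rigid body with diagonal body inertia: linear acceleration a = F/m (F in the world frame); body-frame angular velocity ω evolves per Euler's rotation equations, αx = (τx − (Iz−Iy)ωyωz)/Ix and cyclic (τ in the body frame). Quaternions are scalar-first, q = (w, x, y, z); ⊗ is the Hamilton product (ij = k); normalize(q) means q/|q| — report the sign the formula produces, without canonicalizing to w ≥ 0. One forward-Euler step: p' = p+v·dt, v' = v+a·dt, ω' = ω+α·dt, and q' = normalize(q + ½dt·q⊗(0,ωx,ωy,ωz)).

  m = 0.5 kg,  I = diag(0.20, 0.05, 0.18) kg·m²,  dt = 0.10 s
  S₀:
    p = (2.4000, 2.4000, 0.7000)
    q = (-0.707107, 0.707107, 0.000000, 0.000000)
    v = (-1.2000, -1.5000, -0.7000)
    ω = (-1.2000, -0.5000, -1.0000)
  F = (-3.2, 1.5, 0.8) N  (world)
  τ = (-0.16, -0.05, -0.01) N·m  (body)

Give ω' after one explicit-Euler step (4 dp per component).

ω' = (-1.3125, -0.6480, -0.9556)

precession coupling ω×(Iω) = (0.0650, 0.0240, -0.0900)
(τ − ω×Iω)/I = (-1.1250, -1.4800, 0.4444)
new body rate ω' = (-1.3125, -0.6480, -0.9556)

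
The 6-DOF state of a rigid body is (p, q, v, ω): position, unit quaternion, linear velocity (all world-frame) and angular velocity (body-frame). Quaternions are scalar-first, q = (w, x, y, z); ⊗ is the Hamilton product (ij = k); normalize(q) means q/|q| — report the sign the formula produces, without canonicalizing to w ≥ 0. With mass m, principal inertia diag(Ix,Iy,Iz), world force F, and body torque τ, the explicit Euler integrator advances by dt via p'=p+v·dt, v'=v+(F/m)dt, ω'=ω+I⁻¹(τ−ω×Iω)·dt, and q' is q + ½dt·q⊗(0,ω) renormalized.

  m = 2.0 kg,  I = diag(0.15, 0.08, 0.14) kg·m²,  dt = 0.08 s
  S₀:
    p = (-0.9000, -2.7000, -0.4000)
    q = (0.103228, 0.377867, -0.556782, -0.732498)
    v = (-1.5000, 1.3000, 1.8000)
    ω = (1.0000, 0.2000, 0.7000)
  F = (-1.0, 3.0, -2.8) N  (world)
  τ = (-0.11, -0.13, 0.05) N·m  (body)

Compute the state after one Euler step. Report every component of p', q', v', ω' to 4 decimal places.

p' = (-1.0200, -2.5960, -0.2560)
q' = (0.1129, 0.3718, -0.5951, -0.7035)
v' = (-1.5400, 1.4200, 1.6880)
ω' = (0.9369, 0.0630, 0.7366)

p + v·dt = (-1.0200, -2.5960, -0.2560)
v' = v + a·dt = (-1.5400, 1.4200, 1.6880)
ω×(Iω) gyroscopic = (0.0084, 0.0070, -0.0140)
α = I⁻¹(τ − ω×Iω) = (-0.7893, -1.7125, 0.4571)
new body rate ω' = (0.9369, 0.0630, 0.7366)
q⊗(0,ω) = (0.2462380, -0.1400198, -0.9763593, 0.7046150)
q + ½dt·q⊗(0,ω), renormalized = (0.1129, 0.3718, -0.5951, -0.7035)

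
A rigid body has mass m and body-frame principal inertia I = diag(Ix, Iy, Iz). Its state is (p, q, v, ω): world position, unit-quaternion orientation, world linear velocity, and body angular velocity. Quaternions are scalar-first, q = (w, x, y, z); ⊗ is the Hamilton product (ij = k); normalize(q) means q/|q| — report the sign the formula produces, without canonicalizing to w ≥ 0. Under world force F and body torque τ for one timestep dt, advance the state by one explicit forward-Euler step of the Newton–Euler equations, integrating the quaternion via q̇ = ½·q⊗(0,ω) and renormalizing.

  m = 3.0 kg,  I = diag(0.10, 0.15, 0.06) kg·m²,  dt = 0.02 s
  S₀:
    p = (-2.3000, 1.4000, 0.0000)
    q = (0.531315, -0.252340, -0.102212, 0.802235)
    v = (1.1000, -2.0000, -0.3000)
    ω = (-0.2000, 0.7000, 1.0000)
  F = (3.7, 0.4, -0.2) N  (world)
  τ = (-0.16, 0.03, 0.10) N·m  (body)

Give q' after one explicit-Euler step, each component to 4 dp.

q⊗(0,ω) = (-0.7811546, -0.7700395, 0.4638135, 0.3342346)
updated quaternion q' = (0.5235, -0.2600, -0.0976, 0.8055)

q' = (0.5235, -0.2600, -0.0976, 0.8055)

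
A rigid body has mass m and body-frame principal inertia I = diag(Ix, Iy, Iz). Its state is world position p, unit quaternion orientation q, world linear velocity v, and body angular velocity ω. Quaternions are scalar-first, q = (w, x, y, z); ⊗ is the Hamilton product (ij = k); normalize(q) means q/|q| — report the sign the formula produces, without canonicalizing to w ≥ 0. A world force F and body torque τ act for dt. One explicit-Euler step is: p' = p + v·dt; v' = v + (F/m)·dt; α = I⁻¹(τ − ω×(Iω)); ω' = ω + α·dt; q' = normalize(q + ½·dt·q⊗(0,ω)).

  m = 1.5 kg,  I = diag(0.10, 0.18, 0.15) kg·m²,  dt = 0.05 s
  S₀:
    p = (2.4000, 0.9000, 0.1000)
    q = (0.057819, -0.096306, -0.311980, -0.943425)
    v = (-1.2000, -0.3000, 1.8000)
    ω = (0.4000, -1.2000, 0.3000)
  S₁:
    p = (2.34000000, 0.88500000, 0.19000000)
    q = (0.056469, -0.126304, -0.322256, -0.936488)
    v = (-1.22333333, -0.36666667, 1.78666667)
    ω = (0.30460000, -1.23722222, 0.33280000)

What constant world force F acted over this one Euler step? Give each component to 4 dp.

F = (-0.7000, -2.0000, -0.4000)

Δv = v₁−v₀ = (-0.02333333, -0.06666667, -0.01333333)
applied force F = (-0.7000, -2.0000, -0.4000)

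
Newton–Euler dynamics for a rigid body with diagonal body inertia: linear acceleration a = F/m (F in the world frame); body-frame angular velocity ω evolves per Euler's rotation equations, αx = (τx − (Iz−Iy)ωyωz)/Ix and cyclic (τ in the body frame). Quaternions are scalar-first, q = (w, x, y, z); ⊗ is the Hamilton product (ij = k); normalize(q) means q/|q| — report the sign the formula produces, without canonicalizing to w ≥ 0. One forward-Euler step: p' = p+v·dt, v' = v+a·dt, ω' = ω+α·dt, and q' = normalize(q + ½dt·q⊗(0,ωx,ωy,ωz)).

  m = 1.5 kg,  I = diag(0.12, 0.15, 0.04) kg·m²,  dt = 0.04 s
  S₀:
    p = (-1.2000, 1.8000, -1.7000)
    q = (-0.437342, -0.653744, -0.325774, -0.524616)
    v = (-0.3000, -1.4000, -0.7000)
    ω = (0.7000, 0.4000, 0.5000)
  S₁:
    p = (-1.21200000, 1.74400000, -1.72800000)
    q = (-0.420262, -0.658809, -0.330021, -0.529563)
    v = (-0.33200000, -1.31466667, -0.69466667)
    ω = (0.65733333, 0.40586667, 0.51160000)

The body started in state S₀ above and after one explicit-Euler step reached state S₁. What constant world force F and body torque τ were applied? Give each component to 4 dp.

F = (-1.2000, 3.2000, 0.2000)
τ = (-0.1500, 0.0500, 0.0200)

v₁ − v₀ = (-0.03200000, 0.08533333, 0.00533333)
m·(v₁−v₀)/dt = (-1.2000, 3.2000, 0.2000)
Δω = ω₁−ω₀ = (-0.04266667, 0.00586667, 0.01160000)
τ = I·(Δω/dt) + ω₀×(Iω₀) = (-0.1500, 0.0500, 0.0200)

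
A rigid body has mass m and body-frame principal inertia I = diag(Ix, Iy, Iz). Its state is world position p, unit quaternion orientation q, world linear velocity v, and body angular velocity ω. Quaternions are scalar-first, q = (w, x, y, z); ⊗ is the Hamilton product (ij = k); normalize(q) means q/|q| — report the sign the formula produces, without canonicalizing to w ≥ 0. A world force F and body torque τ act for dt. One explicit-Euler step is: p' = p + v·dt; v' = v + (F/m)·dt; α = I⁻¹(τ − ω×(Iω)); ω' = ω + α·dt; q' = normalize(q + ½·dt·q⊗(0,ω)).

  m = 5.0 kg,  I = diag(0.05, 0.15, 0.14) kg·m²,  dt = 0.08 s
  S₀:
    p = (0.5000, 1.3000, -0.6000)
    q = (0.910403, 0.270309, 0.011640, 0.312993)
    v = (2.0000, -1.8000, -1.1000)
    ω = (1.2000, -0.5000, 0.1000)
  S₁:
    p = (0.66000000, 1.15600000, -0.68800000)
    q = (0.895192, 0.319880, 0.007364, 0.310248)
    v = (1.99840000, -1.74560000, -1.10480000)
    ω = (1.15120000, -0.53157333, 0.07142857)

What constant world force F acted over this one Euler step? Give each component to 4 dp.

velocity change Δv = (-0.00160000, 0.05440000, -0.00480000)
applied force F = (-0.1000, 3.4000, -0.3000)

F = (-0.1000, 3.4000, -0.3000)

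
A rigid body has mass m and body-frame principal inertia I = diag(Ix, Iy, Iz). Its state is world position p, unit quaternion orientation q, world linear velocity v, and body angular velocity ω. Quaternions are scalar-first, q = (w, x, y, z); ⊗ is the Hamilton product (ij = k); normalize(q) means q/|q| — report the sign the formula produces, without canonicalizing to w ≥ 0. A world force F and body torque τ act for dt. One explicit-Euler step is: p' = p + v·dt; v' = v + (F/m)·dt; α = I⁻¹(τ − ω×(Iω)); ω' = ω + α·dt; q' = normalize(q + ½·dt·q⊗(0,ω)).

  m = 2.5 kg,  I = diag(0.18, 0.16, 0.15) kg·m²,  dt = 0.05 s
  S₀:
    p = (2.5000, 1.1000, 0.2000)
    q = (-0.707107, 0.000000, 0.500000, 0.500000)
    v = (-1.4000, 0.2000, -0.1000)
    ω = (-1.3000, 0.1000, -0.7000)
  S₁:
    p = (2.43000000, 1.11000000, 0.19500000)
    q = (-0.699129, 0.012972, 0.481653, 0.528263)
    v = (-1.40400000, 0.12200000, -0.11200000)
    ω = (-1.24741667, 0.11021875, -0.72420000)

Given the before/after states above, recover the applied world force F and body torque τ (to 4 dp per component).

Δv = v₁−v₀ = (-0.00400000, -0.07800000, -0.01200000)
m·(v₁−v₀)/dt = (-0.2000, -3.9000, -0.6000)
rate change Δω = (0.05258333, 0.01021875, -0.02420000)
ω₀×(Iω₀) = (0.0007, 0.0273, 0.0026)
τ = I·(Δω/dt) + ω₀×(Iω₀) = (0.1900, 0.0600, -0.0700)

F = (-0.2000, -3.9000, -0.6000)
τ = (0.1900, 0.0600, -0.0700)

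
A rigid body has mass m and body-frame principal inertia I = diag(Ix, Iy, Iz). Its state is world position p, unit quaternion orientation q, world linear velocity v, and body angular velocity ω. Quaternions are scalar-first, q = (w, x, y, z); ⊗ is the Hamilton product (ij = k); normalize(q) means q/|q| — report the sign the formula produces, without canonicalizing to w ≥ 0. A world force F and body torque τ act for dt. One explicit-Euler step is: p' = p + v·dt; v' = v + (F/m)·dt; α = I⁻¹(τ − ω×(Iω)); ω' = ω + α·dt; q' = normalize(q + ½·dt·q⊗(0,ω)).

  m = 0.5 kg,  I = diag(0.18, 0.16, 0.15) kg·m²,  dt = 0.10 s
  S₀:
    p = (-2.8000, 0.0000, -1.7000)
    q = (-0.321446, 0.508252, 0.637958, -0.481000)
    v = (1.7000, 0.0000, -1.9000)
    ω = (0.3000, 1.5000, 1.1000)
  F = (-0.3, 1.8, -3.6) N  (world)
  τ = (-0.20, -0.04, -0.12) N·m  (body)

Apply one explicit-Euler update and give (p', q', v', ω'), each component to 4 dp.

precession coupling ω×(Iω) = (-0.0165, 0.0099, -0.0090)
angular accel α = (-1.0194, -0.3119, -0.7400)
ω' = ω + α·dt = (0.1981, 1.4688, 1.0260)
q⊗(0,ω) = (-0.5803126, 1.3268200, -1.1855462, 0.2174000)
q + ½dt·q⊗(0,ω), renormalized = (-0.3489, 0.5721, 0.5761, -0.4681)
linear accel F/m = (-0.6000, 3.6000, -7.2000)
p' = p + v·dt = (-2.6300, 0.0000, -1.8900)
v + (F/m)dt = (1.6400, 0.3600, -2.6200)

p' = (-2.6300, 0.0000, -1.8900)
q' = (-0.3489, 0.5721, 0.5761, -0.4681)
v' = (1.6400, 0.3600, -2.6200)
ω' = (0.1981, 1.4688, 1.0260)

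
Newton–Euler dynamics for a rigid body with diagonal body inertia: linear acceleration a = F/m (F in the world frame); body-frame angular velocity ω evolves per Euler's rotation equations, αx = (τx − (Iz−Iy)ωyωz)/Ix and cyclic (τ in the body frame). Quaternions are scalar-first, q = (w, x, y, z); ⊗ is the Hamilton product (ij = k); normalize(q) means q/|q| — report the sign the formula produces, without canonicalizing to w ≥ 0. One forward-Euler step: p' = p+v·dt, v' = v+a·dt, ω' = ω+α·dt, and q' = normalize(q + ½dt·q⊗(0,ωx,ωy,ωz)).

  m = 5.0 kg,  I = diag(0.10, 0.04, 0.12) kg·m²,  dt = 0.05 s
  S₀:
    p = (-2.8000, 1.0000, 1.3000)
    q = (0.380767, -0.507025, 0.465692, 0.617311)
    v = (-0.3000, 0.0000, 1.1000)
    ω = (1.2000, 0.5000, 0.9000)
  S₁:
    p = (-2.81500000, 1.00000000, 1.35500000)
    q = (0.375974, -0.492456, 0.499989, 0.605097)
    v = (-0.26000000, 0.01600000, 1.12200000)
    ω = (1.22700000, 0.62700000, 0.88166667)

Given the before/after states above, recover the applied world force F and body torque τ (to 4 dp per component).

F = (4.0000, 1.6000, 2.2000)
τ = (0.0900, 0.0800, -0.0800)

velocity change Δv = (0.04000000, 0.01600000, 0.02200000)
applied force F = (4.0000, 1.6000, 2.2000)
rate change Δω = (0.02700000, 0.12700000, -0.01833333)
gyro term ω₀×Iω₀ = (0.0360, -0.0216, -0.0360)
I·α + gyro = (0.0900, 0.0800, -0.0800)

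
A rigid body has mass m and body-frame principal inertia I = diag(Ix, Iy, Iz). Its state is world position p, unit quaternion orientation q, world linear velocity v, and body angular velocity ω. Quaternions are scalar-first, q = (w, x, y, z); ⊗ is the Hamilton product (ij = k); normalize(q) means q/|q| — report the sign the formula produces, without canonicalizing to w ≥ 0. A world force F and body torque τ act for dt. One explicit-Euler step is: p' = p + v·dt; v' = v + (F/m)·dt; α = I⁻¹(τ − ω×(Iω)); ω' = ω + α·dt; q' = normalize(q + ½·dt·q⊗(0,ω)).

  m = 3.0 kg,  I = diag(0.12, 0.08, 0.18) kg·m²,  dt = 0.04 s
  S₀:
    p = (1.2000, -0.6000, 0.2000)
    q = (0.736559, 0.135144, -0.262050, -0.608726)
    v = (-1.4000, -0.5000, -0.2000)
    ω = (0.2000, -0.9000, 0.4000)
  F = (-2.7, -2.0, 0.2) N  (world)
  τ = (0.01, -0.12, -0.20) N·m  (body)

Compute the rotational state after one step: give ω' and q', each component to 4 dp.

ω' = (0.2153, -0.9576, 0.3540)
q' = (0.7360, 0.1250, -0.2788, -0.6041)

precession coupling ω×(Iω) = (-0.0360, -0.0048, 0.0072)
α = I⁻¹(τ − ω×Iω) = (0.3833, -1.4400, -1.1511)
ω' = ω + α·dt = (0.2153, -0.9576, 0.3540)
q⊗(0,ω) = (-0.0193834, -0.5053616, -0.8387059, 0.2254040)
updated quaternion q' = (0.7360, 0.1250, -0.2788, -0.6041)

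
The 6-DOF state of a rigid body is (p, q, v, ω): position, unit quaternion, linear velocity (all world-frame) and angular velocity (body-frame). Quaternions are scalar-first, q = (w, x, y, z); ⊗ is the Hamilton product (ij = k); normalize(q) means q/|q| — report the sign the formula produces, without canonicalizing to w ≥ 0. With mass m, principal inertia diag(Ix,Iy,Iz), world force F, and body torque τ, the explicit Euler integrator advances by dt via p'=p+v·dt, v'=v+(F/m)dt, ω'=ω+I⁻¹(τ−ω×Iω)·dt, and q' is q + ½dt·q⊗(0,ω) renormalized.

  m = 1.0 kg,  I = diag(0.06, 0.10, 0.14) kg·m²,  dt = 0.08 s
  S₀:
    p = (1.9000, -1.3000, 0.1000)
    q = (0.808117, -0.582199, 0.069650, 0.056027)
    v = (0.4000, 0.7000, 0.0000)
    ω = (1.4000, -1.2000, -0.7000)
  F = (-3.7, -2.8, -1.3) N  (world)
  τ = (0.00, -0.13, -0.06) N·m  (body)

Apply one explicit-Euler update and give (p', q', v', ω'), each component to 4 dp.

p' = (1.9320, -1.2440, 0.1000)
q' = (0.8430, -0.5345, 0.0176, 0.0573)
v' = (0.1040, 0.4760, -0.1040)
ω' = (1.3552, -1.3667, -0.6959)

p' = p + v·dt = (1.9320, -1.2440, 0.1000)
v' = v + a·dt = (0.1040, 0.4760, -0.1040)
α = I⁻¹(τ − ω×Iω) = (-0.5600, -2.0840, 0.0514)
ω + α·dt = (1.3552, -1.3667, -0.6959)
2q̇ = q⊗(0,ω) = (0.9378775, 1.1498412, -1.2988419, 0.0354469)
updated quaternion q' = (0.8430, -0.5345, 0.0176, 0.0573)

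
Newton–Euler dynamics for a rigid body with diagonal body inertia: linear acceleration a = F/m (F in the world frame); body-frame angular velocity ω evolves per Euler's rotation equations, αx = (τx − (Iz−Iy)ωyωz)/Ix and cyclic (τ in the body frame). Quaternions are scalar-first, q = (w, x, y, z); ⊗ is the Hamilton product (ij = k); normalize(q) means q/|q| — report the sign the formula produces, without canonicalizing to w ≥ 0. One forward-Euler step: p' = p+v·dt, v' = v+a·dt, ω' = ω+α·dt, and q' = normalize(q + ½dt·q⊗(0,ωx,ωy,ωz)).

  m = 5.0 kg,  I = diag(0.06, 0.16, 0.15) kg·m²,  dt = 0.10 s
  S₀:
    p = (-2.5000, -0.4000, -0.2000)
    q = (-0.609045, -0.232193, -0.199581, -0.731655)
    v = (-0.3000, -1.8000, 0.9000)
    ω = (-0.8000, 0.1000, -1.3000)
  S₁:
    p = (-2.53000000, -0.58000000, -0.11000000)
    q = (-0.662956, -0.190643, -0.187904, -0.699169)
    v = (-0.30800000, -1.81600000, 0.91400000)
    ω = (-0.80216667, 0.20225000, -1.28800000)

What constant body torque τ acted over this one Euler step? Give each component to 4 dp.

ω₁ − ω₀ = (-0.00216667, 0.10225000, 0.01200000)
precession coupling = (0.0013, -0.0936, -0.0080)
I·α + gyro = (0.0000, 0.0700, 0.0100)

τ = (0.0000, 0.0700, 0.0100)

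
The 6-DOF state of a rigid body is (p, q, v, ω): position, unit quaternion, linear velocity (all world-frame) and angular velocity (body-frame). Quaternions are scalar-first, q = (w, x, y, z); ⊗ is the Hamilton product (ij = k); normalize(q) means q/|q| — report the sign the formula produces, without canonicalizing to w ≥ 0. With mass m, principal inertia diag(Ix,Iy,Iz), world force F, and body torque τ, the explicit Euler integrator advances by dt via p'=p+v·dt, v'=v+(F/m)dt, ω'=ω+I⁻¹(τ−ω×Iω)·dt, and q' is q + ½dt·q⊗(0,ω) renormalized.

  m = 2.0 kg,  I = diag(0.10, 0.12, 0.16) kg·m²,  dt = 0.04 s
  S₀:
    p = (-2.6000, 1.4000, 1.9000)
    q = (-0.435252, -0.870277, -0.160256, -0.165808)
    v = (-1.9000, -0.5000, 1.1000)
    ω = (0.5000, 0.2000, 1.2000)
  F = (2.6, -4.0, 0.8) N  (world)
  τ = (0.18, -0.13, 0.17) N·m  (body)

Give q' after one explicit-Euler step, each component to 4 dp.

2q̇ = q⊗(0,ω) = (0.6661593, -0.3767716, 0.8743780, -0.6162298)
q + ½dt·q⊗(0,ω), renormalized = (-0.4218, -0.8775, -0.1427, -0.1781)

q' = (-0.4218, -0.8775, -0.1427, -0.1781)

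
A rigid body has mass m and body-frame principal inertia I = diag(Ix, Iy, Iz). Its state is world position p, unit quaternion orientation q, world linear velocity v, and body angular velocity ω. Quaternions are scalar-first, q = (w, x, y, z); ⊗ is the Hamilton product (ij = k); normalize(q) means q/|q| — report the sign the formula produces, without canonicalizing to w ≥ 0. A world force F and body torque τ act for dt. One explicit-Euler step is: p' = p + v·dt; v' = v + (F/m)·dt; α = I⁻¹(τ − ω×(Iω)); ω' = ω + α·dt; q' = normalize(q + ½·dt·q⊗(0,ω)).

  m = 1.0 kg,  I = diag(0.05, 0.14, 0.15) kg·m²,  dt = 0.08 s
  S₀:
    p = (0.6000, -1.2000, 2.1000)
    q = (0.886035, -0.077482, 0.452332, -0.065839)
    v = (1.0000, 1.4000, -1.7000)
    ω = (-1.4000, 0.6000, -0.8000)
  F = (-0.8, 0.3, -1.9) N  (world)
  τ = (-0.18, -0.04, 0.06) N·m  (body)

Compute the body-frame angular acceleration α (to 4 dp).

ω×(Iω) gyroscopic = (-0.0048, -0.1120, -0.0756)
angular accel α = (-3.5040, 0.5143, 0.9040)

α = (-3.5040, 0.5143, 0.9040)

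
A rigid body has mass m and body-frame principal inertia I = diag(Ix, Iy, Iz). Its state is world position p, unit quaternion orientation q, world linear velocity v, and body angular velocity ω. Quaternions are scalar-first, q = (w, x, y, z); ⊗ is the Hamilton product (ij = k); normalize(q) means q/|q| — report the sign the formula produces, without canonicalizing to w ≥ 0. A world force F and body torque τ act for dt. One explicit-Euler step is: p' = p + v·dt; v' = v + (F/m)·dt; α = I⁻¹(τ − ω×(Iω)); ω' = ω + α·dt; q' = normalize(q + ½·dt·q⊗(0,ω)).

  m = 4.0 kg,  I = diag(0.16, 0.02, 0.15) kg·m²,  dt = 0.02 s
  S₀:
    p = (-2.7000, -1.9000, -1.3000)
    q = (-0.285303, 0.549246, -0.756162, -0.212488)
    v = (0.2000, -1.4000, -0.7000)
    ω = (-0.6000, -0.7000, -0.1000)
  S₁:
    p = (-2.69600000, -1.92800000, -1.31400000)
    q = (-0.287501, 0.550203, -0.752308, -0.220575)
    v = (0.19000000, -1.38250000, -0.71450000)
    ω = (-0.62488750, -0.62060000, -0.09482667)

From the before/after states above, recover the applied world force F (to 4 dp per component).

v₁ − v₀ = (-0.01000000, 0.01750000, -0.01450000)
F = m·Δv/dt = (-2.0000, 3.5000, -2.9000)

F = (-2.0000, 3.5000, -2.9000)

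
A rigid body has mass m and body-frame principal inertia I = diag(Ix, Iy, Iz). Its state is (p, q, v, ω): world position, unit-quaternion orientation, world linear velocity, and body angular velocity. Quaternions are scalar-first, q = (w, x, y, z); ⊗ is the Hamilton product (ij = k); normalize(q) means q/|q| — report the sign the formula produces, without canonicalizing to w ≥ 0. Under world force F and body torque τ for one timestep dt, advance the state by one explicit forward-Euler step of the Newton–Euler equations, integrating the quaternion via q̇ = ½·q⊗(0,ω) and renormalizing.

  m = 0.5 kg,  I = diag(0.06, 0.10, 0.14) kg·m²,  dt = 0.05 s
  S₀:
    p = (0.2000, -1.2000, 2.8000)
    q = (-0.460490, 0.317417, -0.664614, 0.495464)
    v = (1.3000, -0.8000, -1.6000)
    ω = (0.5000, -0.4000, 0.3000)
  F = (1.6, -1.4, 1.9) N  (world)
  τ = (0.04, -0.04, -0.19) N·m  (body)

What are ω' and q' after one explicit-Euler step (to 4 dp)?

ω×(Iω) gyroscopic = (-0.0048, -0.0120, -0.0080)
α = I⁻¹(τ − ω×Iω) = (0.7467, -0.2800, -1.3000)
new body rate ω' = (0.5373, -0.4140, 0.2350)
Hamilton product q⊗(0,ω) = (-0.5731933, -0.2314436, 0.3367029, 0.0671932)
q' = normalize(q + ½dt·q⊗(0,ω)) = (-0.4747, 0.3116, -0.6561, 0.4971)

ω' = (0.5373, -0.4140, 0.2350)
q' = (-0.4747, 0.3116, -0.6561, 0.4971)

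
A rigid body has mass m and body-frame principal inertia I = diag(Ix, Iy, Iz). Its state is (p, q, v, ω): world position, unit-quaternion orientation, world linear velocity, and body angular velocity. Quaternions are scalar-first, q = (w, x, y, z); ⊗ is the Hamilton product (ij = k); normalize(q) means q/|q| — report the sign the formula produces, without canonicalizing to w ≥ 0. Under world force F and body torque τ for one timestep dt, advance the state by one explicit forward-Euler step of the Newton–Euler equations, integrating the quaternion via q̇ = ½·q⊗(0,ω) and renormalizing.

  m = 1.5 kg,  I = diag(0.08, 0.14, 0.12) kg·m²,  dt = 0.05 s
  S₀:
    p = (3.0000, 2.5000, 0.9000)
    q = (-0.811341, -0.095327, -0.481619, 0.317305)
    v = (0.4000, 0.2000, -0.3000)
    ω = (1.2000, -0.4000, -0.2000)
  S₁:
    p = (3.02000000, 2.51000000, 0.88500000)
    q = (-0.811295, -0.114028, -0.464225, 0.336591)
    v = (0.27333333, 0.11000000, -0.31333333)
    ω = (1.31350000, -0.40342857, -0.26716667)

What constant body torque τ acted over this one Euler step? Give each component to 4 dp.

τ = (0.1800, 0.0000, -0.1900)

Δω = ω₁−ω₀ = (0.11350000, -0.00342857, -0.06716667)
τ = I·(Δω/dt) + ω₀×(Iω₀) = (0.1800, 0.0000, -0.1900)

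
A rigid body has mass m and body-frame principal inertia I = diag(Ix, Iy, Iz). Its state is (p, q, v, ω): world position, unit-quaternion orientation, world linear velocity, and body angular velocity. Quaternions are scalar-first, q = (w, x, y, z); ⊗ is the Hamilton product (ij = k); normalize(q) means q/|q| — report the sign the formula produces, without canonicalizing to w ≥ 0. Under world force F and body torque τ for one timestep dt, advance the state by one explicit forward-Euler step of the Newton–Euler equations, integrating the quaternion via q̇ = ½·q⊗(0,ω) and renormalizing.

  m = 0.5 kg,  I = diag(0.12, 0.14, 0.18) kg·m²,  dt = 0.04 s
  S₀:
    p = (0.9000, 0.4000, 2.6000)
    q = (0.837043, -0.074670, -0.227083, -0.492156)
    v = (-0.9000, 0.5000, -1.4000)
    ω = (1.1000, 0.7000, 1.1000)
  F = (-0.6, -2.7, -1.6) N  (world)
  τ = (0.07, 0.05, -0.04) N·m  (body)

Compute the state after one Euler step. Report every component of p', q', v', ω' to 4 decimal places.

p + v·dt = (0.8640, 0.4200, 2.5440)
new velocity v' = (-0.9480, 0.2840, -1.5280)
(τ − ω×Iω)/I = (0.3267, 0.8757, -0.3078)
new body rate ω' = (1.1131, 0.7350, 1.0877)
Hamilton product q⊗(0,ω) = (0.7824667, 1.0154652, 0.1266955, 1.1182696)
q + ½dt·q⊗(0,ω), renormalized = (0.8522, -0.0543, -0.2244, -0.4695)

p' = (0.8640, 0.4200, 2.5440)
q' = (0.8522, -0.0543, -0.2244, -0.4695)
v' = (-0.9480, 0.2840, -1.5280)
ω' = (1.1131, 0.7350, 1.0877)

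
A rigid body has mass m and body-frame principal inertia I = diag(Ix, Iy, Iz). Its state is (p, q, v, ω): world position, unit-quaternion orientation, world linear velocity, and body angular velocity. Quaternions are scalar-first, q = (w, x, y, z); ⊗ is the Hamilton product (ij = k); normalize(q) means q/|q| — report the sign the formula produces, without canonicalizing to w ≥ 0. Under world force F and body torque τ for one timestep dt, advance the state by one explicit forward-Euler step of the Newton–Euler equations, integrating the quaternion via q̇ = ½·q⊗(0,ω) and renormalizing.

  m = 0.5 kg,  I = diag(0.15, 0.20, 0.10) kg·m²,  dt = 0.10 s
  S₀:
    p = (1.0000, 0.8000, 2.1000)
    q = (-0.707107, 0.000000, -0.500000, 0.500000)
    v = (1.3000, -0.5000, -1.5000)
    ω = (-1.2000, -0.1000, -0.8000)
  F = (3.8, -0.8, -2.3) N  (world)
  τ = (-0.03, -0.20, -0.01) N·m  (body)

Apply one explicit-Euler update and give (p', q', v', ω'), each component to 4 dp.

angular accel α = (-0.1467, -1.2400, -0.1600)
ω + α·dt = (-1.2147, -0.2240, -0.8160)
Hamilton product q⊗(0,ω) = (0.3500000, 1.2985284, -0.5292893, -0.0343144)
q + ½dt·q⊗(0,ω), renormalized = (-0.6878, 0.0648, -0.5251, 0.4970)
a = F/m = (7.6000, -1.6000, -4.6000)
new position p' = (1.1300, 0.7500, 1.9500)
v + (F/m)dt = (2.0600, -0.6600, -1.9600)

p' = (1.1300, 0.7500, 1.9500)
q' = (-0.6878, 0.0648, -0.5251, 0.4970)
v' = (2.0600, -0.6600, -1.9600)
ω' = (-1.2147, -0.2240, -0.8160)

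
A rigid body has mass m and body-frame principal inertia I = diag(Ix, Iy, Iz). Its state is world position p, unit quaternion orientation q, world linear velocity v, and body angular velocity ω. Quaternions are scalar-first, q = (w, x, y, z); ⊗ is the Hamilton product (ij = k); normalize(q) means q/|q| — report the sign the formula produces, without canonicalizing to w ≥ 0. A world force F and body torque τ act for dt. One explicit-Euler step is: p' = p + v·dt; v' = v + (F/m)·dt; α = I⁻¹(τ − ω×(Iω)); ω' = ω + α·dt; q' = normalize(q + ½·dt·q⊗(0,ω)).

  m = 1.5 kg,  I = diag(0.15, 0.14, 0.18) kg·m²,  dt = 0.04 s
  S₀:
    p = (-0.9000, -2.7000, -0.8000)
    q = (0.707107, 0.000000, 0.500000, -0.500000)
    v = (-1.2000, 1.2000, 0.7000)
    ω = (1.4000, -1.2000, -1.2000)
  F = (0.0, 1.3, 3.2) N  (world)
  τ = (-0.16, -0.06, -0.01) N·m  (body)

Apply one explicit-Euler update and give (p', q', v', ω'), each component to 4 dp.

angular accel α = (-1.4507, -0.7886, -0.1489)
new body rate ω' = (1.3420, -1.2315, -1.2060)
q⊗(0,ω) = (0.0000000, -0.2100502, -1.5485284, -1.5485284)
updated quaternion q' = (0.7064, -0.0042, 0.4686, -0.5305)
p + v·dt = (-0.9480, -2.6520, -0.7720)
v' = v + a·dt = (-1.2000, 1.2347, 0.7853)

p' = (-0.9480, -2.6520, -0.7720)
q' = (0.7064, -0.0042, 0.4686, -0.5305)
v' = (-1.2000, 1.2347, 0.7853)
ω' = (1.3420, -1.2315, -1.2060)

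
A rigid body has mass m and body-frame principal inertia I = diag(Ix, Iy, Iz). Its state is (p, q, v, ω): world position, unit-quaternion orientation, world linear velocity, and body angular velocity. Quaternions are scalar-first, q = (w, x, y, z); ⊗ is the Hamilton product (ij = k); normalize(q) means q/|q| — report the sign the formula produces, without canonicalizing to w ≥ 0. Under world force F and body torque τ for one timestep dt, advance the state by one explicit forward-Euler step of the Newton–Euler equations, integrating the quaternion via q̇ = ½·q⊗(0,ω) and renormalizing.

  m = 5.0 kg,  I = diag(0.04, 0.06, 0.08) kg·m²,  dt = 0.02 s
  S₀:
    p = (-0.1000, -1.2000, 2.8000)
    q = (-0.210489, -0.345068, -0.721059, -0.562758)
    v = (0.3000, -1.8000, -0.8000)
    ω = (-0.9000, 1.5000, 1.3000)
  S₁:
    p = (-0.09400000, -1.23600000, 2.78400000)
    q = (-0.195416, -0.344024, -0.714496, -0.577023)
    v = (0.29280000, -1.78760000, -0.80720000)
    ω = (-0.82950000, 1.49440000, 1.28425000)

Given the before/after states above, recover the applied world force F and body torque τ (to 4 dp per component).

velocity change Δv = (-0.00720000, 0.01240000, -0.00720000)
applied force F = (-1.8000, 3.1000, -1.8000)
rate change Δω = (0.07050000, -0.00560000, -0.01575000)
τ = I·(Δω/dt) + ω₀×(Iω₀) = (0.1800, 0.0300, -0.0900)

F = (-1.8000, 3.1000, -1.8000)
τ = (0.1800, 0.0300, -0.0900)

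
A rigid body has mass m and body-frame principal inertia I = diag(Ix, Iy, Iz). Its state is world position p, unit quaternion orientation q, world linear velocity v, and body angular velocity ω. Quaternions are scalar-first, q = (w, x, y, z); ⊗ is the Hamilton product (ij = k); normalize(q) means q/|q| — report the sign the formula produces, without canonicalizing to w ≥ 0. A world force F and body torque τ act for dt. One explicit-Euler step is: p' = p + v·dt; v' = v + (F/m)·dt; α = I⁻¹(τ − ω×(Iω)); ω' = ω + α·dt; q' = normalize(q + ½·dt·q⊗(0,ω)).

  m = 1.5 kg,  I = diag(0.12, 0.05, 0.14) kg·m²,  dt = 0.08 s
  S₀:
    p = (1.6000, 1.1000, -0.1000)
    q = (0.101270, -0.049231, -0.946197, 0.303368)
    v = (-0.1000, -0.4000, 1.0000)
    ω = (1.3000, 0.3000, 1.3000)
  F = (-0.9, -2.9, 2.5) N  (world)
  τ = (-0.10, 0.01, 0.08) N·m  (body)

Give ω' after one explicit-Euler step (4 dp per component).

gyro term ω×Iω = (0.0351, -0.0338, -0.0273)
(τ − ω×Iω)/I = (-1.1258, 0.8760, 0.7664)
ω' = ω + α·dt = (1.2099, 0.3701, 1.3613)

ω' = (1.2099, 0.3701, 1.3613)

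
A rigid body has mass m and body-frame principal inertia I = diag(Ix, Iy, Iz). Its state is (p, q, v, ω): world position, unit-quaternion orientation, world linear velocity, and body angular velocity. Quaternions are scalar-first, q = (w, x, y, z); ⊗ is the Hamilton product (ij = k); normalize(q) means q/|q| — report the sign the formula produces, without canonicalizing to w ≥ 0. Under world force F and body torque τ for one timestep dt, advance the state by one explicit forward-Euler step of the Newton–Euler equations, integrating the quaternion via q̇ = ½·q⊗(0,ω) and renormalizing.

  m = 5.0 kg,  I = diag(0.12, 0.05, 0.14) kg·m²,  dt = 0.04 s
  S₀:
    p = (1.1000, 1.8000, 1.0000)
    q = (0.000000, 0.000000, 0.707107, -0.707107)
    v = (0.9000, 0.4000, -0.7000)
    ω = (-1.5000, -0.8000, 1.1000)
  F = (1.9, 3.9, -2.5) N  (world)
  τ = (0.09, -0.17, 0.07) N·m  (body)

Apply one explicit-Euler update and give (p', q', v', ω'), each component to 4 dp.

p' = (1.1360, 1.8160, 0.9720)
q' = (0.0268, 0.0042, 0.7277, -0.6853)
v' = (0.9152, 0.4312, -0.7200)
ω' = (-1.4436, -0.9624, 1.1440)

new position p' = (1.1360, 1.8160, 0.9720)
new velocity v' = (0.9152, 0.4312, -0.7200)
angular accel α = (1.4100, -4.0600, 1.1000)
ω' = ω + α·dt = (-1.4436, -0.9624, 1.1440)
2q̇ = q⊗(0,ω) = (1.3435033, 0.2121321, 1.0606605, 1.0606605)
q' = normalize(q + ½dt·q⊗(0,ω)) = (0.0268, 0.0042, 0.7277, -0.6853)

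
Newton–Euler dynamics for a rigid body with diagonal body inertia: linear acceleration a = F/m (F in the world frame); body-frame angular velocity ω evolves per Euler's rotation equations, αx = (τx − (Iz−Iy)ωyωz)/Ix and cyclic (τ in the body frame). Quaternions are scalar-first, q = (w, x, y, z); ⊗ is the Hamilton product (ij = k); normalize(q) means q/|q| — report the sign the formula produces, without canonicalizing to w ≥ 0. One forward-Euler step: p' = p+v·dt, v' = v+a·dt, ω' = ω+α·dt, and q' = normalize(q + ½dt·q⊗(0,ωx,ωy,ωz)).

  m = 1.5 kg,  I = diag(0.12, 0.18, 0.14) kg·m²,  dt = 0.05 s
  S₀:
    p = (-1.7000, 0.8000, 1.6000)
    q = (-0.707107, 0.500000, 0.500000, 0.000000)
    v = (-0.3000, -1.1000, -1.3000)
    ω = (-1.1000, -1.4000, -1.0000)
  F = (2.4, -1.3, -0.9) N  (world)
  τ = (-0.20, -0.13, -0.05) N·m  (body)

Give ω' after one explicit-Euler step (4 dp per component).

ω' = (-1.1600, -1.4300, -1.0509)

(τ − ω×Iω)/I = (-1.2000, -0.6000, -1.0171)
ω' = ω + α·dt = (-1.1600, -1.4300, -1.0509)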